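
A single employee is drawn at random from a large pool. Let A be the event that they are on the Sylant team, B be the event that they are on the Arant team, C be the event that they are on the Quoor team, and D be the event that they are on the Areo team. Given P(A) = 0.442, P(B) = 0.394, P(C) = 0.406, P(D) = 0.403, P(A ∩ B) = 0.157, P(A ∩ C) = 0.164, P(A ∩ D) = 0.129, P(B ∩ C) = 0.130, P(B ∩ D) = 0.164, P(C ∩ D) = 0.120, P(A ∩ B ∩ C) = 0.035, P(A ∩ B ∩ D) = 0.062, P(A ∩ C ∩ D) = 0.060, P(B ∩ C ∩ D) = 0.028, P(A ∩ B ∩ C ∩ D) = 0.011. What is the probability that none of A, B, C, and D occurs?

P(A ∪ B ∪ C ∪ D) = 0.442 + 0.394 + 0.406 + 0.403 − 0.157 − 0.164 − 0.129 − 0.130 − 0.164 − 0.120 + 0.035 + 0.062 + 0.060 + 0.028 − 0.011 = 0.955
P(none) = 1 − 0.955 = 0.045

0.045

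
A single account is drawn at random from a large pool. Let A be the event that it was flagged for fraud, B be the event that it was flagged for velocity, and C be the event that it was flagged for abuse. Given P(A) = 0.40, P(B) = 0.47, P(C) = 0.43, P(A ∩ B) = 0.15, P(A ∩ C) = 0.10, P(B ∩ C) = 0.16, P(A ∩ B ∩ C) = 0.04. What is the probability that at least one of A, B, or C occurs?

0.93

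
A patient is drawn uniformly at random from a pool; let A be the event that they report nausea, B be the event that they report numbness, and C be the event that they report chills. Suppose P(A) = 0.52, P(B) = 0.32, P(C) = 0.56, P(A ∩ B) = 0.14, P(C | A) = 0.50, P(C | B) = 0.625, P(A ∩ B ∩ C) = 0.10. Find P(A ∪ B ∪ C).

P(A ∩ C) = P(A)·P(C|A) = 0.52 × 0.50 = 0.26
P(B ∩ C) = P(B)·P(C|B) = 0.32 × 0.625 = 0.20
Inclusion–exclusion gives
P(A ∪ B ∪ C) = 0.52 + 0.32 + 0.56 − 0.14 − 0.26 − 0.20 + 0.10 = 0.90

0.90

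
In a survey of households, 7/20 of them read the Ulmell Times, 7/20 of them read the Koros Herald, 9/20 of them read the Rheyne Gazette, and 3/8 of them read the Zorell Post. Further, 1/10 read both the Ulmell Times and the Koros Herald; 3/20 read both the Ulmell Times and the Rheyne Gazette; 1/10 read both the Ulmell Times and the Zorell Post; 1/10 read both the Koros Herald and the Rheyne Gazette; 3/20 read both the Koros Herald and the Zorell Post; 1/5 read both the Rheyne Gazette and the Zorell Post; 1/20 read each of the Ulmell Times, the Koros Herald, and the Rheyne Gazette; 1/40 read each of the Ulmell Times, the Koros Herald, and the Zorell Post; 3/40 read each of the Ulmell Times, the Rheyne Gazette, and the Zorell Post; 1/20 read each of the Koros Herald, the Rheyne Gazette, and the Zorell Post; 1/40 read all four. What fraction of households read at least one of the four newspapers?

9/10

Using inclusion–exclusion:
P(≥1) = 7/20 + 7/20 + 9/20 + 3/8 − 1/10 − 3/20 − 1/10 − 1/10 − 3/20 − 1/5 + 1/20 + 1/40 + 3/40 + 1/20 − 1/40 = 9/10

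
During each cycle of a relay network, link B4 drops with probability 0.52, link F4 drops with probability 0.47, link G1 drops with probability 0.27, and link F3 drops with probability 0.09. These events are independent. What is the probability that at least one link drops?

0.83100208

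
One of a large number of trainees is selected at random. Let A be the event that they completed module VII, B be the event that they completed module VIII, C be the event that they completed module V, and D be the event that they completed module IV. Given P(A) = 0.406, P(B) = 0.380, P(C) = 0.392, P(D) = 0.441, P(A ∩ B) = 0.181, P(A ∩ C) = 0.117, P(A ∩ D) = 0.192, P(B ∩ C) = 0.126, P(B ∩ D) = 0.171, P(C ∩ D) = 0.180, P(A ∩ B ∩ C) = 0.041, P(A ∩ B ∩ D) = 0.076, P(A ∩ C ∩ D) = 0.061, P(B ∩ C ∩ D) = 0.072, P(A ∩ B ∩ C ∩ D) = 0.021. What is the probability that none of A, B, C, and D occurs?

0.119

Inclusion–exclusion gives
P(A ∪ B ∪ C ∪ D) = 0.406 + 0.380 + 0.392 + 0.441 − 0.181 − 0.117 − 0.192 − 0.126 − 0.171 − 0.180 + 0.041 + 0.076 + 0.061 + 0.072 − 0.021 = 0.881
P(none) = 1 − 0.881 = 0.119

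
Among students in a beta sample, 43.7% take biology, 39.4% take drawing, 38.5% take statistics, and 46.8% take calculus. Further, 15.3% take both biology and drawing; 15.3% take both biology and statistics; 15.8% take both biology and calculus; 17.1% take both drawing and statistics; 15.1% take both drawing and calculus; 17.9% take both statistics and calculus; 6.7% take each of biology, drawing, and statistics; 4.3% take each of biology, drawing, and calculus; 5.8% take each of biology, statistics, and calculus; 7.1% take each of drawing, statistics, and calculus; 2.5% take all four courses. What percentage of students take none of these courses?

6.7%

P(union) = 43.7 + 39.4 + 38.5 + 46.8 − 15.3 − 15.3 − 15.8 − 17.1 − 15.1 − 17.9 + 6.7 + 4.3 + 5.8 + 7.1 − 2.5 = 93.3%
P(none) = 100% − 93.3% = 6.7%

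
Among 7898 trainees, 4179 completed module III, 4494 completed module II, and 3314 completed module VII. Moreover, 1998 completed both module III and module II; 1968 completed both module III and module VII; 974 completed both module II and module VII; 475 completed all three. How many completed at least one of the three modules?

7522

|at least one| = 4179 + 4494 + 3314 − 1998 − 1968 − 974 + 475 = 7522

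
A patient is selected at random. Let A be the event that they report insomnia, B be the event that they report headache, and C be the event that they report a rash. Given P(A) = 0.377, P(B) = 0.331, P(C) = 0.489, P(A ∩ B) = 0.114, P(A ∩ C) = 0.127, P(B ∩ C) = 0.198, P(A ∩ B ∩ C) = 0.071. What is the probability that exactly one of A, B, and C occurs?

P(exactly one) = 0.377 + 0.331 + 0.489 − 2·0.114 − 2·0.127 − 2·0.198 + 3·0.071 = 0.532

0.532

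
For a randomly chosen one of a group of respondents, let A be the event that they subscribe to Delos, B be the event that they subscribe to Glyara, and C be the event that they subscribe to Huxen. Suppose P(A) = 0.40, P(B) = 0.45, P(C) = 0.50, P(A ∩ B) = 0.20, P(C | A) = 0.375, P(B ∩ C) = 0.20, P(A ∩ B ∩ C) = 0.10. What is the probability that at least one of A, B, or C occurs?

0.90

P(A ∩ C) = P(A)·P(C|A) = 0.40 × 0.375 = 0.15
P(A ∪ B ∪ C) = 0.40 + 0.45 + 0.50 − 0.20 − 0.15 − 0.20 + 0.10 = 0.90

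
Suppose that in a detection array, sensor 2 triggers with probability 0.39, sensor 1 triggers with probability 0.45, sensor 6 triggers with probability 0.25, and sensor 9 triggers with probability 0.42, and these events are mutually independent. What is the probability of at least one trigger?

0.8540575

Since the events are independent, P(none) is the product of the individual non-occurrence probabilities.
P(none) = (1 − 0.39) × (1 − 0.45) × (1 − 0.25) × (1 − 0.42) = 0.61 × 0.55 × 0.75 × 0.58 = 0.1459425
P(at least one) = 1 − 0.1459425 = 0.8540575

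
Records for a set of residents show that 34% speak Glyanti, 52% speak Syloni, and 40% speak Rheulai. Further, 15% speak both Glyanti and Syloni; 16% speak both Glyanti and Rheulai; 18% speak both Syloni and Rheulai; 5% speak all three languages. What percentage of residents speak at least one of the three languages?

By inclusion-exclusion,
P(at least one) = 34 + 52 + 40 − 15 − 16 − 18 + 5 = 82%

82%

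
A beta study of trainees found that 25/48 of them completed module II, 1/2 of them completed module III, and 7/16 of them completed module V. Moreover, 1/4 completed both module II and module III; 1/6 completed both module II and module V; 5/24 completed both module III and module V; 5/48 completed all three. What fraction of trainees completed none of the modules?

1/16

By inclusion-exclusion,
P(≥1) = 25/48 + 1/2 + 7/16 − 1/4 − 1/6 − 5/24 + 5/48 = 15/16
P(none) = 1 − 15/16 = 1/16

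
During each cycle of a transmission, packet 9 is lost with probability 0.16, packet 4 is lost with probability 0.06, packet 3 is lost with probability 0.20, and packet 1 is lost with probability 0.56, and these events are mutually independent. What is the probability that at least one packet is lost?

P(none) = (1 − 0.16) × (1 − 0.06) × (1 − 0.20) × (1 − 0.56) = 0.84 × 0.94 × 0.80 × 0.44 = 0.2779392
P(at least one) = 1 − 0.2779392 = 0.7220608

0.7220608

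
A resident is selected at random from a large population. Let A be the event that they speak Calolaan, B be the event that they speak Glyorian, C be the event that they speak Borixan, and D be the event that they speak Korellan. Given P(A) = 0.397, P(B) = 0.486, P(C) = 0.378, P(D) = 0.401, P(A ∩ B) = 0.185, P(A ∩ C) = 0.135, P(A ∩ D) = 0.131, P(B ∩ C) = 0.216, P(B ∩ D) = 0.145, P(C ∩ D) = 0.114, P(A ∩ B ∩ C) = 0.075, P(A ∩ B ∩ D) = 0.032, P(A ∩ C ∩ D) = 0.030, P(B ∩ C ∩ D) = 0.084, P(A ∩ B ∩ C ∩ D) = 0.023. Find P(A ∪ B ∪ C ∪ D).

P(A ∪ B ∪ C ∪ D) = 0.397 + 0.486 + 0.378 + 0.401 − 0.185 − 0.135 − 0.131 − 0.216 − 0.145 − 0.114 + 0.075 + 0.032 + 0.030 + 0.084 − 0.023 = 0.934

0.934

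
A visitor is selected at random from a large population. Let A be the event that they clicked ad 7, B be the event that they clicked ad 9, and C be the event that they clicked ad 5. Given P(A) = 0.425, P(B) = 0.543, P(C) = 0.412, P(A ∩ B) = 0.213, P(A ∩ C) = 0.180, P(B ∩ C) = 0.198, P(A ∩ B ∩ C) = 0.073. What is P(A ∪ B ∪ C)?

By inclusion-exclusion,
P(A ∪ B ∪ C) = 0.425 + 0.543 + 0.412 − 0.213 − 0.180 − 0.198 + 0.073 = 0.862

0.862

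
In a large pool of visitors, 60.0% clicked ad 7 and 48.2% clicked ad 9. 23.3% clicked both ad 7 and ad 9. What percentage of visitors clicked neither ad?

15.1%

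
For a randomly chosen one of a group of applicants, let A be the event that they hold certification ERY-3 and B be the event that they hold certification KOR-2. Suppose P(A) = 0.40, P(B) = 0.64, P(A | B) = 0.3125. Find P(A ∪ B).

0.84

P(A ∩ B) = P(B)·P(A|B) = 0.64 × 0.3125 = 0.20
P(A ∪ B) = 0.40 + 0.64 − 0.20 = 0.84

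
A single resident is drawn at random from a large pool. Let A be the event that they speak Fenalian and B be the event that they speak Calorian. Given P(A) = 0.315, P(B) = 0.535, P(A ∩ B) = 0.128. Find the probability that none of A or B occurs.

P(A ∪ B) = 0.315 + 0.535 − 0.128 = 0.722
P(none) = 1 − 0.722 = 0.278

0.278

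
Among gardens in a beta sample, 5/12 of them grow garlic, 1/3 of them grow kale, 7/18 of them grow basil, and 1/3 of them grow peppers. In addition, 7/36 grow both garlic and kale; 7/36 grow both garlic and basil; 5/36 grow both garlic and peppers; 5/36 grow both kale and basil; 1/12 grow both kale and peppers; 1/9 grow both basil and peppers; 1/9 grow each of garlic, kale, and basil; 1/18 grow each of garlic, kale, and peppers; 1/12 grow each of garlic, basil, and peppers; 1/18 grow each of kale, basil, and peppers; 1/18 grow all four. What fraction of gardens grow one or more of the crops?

By inclusion–exclusion:
P(union) = 5/12 + 1/3 + 7/18 + 1/3 − 7/36 − 7/36 − 5/36 − 5/36 − 1/12 − 1/9 + 1/9 + 1/18 + 1/12 + 1/18 − 1/18 = 31/36

31/36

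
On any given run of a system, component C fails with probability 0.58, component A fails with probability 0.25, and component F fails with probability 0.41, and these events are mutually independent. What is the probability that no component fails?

P(none) = (1 − 0.58) × (1 − 0.25) × (1 − 0.41) = 0.42 × 0.75 × 0.59 = 0.18585

0.18585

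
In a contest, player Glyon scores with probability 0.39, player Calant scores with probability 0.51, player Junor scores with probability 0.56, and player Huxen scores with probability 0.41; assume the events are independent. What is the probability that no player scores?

P(none) = (1 − 0.39) × (1 − 0.51) × (1 − 0.56) × (1 − 0.41) = 0.61 × 0.49 × 0.44 × 0.59 = 0.07759444

0.07759444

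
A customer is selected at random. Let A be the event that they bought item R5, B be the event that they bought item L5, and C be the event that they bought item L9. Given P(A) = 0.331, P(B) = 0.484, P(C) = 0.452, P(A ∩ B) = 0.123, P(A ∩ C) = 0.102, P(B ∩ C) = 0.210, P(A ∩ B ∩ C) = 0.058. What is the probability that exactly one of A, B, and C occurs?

Using the inclusion–exclusion count for exactly one event:
P(exactly one) = 0.331 + 0.484 + 0.452 − 2·0.123 − 2·0.102 − 2·0.210 + 3·0.058 = 0.571

0.571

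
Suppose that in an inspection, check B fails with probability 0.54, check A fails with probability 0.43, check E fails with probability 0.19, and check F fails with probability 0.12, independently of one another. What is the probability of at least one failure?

0.81310384

Independence gives P(none) = ∏(1 − pᵢ).
P(none) = (1 − 0.54) × (1 − 0.43) × (1 − 0.19) × (1 − 0.12) = 0.46 × 0.57 × 0.81 × 0.88 = 0.18689616
P(at least one) = 1 − 0.18689616 = 0.81310384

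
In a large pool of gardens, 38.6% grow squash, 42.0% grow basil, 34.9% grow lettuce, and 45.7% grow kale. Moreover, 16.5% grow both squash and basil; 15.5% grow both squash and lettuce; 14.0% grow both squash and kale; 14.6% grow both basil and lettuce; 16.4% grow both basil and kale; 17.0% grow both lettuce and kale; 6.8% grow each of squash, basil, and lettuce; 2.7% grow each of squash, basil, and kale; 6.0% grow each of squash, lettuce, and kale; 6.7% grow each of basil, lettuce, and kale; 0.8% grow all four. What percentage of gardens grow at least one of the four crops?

88.6%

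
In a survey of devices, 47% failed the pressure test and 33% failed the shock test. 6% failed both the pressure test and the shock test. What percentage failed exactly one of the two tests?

68%

By inclusion–exclusion (exactly-one form):
P(exactly one) = 47 + 33 − 2·6 = 68%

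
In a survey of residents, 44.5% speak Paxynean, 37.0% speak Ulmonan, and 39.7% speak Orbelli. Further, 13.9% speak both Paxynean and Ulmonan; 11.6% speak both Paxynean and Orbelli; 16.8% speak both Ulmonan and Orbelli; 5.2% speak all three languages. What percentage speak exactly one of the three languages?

52.2%

P(exactly one) = 44.5 + 37.0 + 39.7 − 2·13.9 − 2·11.6 − 2·16.8 + 3·5.2 = 52.2%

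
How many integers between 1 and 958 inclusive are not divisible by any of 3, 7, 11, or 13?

460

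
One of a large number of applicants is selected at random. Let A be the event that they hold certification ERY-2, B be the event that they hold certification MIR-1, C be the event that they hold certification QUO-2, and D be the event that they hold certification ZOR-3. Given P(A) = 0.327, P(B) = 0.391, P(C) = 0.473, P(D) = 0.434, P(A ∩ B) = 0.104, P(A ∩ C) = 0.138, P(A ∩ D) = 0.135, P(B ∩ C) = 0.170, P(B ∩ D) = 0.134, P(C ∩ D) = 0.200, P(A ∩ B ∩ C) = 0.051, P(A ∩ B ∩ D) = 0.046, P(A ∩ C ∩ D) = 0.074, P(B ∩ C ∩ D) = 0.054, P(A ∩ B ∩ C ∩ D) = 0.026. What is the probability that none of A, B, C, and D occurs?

0.057

P(A ∪ B ∪ C ∪ D) = 0.327 + 0.391 + 0.473 + 0.434 − 0.104 − 0.138 − 0.135 − 0.170 − 0.134 − 0.200 + 0.051 + 0.046 + 0.074 + 0.054 − 0.026 = 0.943
P(none) = 1 − 0.943 = 0.057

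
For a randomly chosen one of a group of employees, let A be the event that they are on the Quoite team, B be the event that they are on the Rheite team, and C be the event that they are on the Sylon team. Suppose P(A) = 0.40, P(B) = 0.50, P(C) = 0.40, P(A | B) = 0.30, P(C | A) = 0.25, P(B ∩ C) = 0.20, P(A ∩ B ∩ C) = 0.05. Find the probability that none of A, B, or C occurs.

0.10

P(A ∩ B) = P(B)·P(A|B) = 0.50 × 0.30 = 0.15
P(A ∩ C) = P(A)·P(C|A) = 0.40 × 0.25 = 0.10
By inclusion-exclusion,
P(A ∪ B ∪ C) = 0.40 + 0.50 + 0.40 − 0.15 − 0.10 − 0.20 + 0.05 = 0.90
P(none) = 1 − 0.90 = 0.10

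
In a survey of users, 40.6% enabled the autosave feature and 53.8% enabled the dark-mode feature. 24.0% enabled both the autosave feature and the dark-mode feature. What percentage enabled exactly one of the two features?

46.4%

Using the inclusion–exclusion count for exactly one event:
P(exactly one) = 40.6 + 53.8 − 2·24.0 = 46.4%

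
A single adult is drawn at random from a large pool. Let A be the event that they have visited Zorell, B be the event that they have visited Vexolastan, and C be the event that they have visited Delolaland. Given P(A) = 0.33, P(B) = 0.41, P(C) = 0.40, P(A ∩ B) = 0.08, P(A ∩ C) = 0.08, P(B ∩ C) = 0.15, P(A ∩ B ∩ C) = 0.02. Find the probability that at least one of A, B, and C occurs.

0.85

P(A ∪ B ∪ C) = 0.33 + 0.41 + 0.40 − 0.08 − 0.08 − 0.15 + 0.02 = 0.85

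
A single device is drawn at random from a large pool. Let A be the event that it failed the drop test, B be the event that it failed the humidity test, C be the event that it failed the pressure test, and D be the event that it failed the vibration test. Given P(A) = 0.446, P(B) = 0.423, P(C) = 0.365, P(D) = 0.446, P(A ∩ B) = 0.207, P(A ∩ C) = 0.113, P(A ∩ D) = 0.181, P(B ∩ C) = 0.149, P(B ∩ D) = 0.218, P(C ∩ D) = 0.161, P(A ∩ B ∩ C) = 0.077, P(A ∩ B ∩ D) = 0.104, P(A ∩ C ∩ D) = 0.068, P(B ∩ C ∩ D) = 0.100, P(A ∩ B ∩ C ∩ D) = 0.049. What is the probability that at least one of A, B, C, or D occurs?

0.951

P(A ∪ B ∪ C ∪ D) = 0.446 + 0.423 + 0.365 + 0.446 − 0.207 − 0.113 − 0.181 − 0.149 − 0.218 − 0.161 + 0.077 + 0.104 + 0.068 + 0.100 − 0.049 = 0.951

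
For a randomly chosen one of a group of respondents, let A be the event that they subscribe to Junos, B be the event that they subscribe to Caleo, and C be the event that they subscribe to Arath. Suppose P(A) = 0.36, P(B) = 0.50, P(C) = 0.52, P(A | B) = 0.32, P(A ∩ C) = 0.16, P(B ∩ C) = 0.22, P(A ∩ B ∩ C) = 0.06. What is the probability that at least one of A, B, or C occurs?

0.90

P(A ∩ B) = P(B)·P(A|B) = 0.50 × 0.32 = 0.16
Inclusion–exclusion gives
P(A ∪ B ∪ C) = 0.36 + 0.50 + 0.52 − 0.16 − 0.16 − 0.22 + 0.06 = 0.90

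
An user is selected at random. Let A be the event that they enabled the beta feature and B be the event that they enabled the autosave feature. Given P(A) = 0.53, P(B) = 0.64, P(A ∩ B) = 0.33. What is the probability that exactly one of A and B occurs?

0.51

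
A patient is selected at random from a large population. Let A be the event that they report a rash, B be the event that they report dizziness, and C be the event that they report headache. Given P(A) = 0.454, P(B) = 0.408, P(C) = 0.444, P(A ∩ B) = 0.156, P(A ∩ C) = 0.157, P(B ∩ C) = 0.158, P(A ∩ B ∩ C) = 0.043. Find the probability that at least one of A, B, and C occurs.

0.878

P(A ∪ B ∪ C) = 0.454 + 0.408 + 0.444 − 0.156 − 0.157 − 0.158 + 0.043 = 0.878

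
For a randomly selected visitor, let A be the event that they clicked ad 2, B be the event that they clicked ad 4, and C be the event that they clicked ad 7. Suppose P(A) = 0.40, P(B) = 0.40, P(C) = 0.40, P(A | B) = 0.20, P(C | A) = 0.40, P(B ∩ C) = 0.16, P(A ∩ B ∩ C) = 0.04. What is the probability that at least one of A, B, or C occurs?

0.84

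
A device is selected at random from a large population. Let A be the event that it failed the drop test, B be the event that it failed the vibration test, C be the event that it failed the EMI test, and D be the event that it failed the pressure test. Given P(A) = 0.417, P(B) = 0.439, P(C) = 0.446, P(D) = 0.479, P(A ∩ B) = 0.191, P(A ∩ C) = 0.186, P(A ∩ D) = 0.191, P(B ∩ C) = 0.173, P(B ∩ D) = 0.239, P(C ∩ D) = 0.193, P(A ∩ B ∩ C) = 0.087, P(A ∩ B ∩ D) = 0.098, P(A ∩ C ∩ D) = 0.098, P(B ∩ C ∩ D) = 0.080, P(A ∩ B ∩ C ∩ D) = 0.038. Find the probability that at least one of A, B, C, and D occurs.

0.933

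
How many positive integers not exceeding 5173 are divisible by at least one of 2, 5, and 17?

3225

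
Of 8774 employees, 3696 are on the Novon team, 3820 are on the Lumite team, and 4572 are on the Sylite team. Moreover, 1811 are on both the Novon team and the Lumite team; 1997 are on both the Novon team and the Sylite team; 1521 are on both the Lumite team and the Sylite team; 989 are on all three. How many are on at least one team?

Apply inclusion-exclusion:
N(≥1) = 3696 + 3820 + 4572 − 1811 − 1997 − 1521 + 989 = 7748

7748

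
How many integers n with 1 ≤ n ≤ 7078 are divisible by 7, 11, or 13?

Apply inclusion-exclusion:
1011 + 643 + 544 − 91 − 77 − 49 + 7 = 1988

1988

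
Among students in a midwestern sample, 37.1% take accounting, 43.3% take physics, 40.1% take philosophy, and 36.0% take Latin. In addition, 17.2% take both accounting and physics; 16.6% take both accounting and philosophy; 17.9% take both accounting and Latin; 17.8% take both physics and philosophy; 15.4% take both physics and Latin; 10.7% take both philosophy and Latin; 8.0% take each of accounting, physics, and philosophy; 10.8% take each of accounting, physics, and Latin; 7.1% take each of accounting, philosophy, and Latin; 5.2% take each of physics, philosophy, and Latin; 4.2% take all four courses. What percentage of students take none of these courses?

P(at least one) = 37.1 + 43.3 + 40.1 + 36.0 − 17.2 − 16.6 − 17.9 − 17.8 − 15.4 − 10.7 + 8.0 + 10.8 + 7.1 + 5.2 − 4.2 = 87.8%
P(none) = 100% − 87.8% = 12.2%

12.2%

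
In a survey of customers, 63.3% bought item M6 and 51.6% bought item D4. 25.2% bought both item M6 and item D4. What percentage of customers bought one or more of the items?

89.7%

P(union) = 63.3 + 51.6 − 25.2 = 89.7%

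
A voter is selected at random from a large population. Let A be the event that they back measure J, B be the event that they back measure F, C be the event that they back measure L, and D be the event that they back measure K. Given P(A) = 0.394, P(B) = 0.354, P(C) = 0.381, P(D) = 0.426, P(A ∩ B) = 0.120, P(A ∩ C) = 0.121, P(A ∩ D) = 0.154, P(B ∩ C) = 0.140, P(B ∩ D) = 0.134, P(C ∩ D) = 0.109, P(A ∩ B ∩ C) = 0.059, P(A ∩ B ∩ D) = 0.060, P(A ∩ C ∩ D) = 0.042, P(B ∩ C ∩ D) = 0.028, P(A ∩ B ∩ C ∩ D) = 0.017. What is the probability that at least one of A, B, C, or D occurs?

0.949

P(A ∪ B ∪ C ∪ D) = 0.394 + 0.354 + 0.381 + 0.426 − 0.120 − 0.121 − 0.154 − 0.140 − 0.134 − 0.109 + 0.059 + 0.060 + 0.042 + 0.028 − 0.017 = 0.949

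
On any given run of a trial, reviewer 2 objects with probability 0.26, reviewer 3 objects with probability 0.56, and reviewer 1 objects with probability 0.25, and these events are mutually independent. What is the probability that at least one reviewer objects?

0.7558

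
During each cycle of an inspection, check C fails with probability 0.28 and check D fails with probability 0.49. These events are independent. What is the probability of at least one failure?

0.6328

Since the events are independent, P(none) is the product of the individual non-occurrence probabilities.
P(none) = (1 − 0.28) × (1 − 0.49) = 0.72 × 0.51 = 0.3672
P(at least one) = 1 − 0.3672 = 0.6328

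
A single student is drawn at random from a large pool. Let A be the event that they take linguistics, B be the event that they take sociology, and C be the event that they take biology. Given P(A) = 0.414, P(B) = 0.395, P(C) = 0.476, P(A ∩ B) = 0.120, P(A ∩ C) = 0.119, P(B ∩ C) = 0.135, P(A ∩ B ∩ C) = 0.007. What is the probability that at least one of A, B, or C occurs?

P(A ∪ B ∪ C) = 0.414 + 0.395 + 0.476 − 0.120 − 0.119 − 0.135 + 0.007 = 0.918

0.918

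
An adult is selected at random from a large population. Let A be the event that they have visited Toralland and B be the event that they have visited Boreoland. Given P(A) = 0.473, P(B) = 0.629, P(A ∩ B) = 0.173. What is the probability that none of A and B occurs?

0.071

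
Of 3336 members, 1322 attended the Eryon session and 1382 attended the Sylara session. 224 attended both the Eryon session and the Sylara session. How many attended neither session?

By inclusion-exclusion,
N(≥1) = 1322 + 1382 − 224 = 2480
None: 3336 − 2480 = 856

856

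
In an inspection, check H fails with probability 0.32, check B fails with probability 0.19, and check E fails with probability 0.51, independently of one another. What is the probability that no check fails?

0.269892

P(none) = (1 − 0.32) × (1 − 0.19) × (1 − 0.51) = 0.68 × 0.81 × 0.49 = 0.269892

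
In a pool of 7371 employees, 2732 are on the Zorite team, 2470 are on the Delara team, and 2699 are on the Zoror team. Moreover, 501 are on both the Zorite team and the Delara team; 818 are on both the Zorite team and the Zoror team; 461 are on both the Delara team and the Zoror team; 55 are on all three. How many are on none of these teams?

1195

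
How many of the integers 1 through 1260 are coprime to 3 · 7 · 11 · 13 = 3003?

605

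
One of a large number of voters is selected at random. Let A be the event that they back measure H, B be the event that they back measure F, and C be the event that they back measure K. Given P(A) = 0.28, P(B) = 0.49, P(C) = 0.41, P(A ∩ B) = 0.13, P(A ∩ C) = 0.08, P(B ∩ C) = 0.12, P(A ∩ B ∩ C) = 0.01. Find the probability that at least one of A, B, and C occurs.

0.86

P(A ∪ B ∪ C) = 0.28 + 0.49 + 0.41 − 0.13 − 0.08 − 0.12 + 0.01 = 0.86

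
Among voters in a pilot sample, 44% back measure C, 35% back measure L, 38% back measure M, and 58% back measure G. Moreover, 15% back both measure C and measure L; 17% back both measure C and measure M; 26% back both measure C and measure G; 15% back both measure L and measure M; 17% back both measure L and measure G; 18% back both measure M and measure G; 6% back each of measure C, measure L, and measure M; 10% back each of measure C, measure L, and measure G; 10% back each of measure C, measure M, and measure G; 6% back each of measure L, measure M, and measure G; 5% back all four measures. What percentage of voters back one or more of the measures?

94%

By inclusion-exclusion,
P(at least one) = 44 + 35 + 38 + 58 − 15 − 17 − 26 − 15 − 17 − 18 + 6 + 10 + 10 + 6 − 5 = 94%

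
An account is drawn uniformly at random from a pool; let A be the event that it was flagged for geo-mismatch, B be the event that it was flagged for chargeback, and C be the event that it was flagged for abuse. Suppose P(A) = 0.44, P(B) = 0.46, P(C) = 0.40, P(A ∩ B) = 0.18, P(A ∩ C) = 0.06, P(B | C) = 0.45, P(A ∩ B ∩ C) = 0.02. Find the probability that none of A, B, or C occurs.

0.10

P(B ∩ C) = P(C)·P(B|C) = 0.40 × 0.45 = 0.18
Apply inclusion-exclusion:
P(A ∪ B ∪ C) = 0.44 + 0.46 + 0.40 − 0.18 − 0.06 − 0.18 + 0.02 = 0.90
P(none) = 1 − 0.90 = 0.10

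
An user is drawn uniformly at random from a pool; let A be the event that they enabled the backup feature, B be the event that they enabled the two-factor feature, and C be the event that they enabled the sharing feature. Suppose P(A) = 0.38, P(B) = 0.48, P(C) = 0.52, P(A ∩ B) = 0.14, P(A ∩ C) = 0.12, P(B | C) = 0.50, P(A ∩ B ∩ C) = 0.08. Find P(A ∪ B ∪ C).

P(B ∩ C) = P(C)·P(B|C) = 0.52 × 0.50 = 0.26
Inclusion–exclusion gives
P(A ∪ B ∪ C) = 0.38 + 0.48 + 0.52 − 0.14 − 0.12 − 0.26 + 0.08 = 0.94

0.94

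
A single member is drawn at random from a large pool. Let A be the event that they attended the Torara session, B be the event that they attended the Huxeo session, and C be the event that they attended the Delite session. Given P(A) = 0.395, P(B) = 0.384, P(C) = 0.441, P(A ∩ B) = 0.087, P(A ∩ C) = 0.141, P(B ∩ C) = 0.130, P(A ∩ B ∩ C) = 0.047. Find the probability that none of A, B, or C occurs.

Inclusion–exclusion gives
P(A ∪ B ∪ C) = 0.395 + 0.384 + 0.441 − 0.087 − 0.141 − 0.130 + 0.047 = 0.909
P(none) = 1 − 0.909 = 0.091

0.091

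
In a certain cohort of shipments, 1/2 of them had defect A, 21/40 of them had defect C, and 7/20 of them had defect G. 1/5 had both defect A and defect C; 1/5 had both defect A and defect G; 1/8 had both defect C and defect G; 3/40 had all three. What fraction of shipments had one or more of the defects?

37/40

Inclusion–exclusion gives
P(union) = 1/2 + 21/40 + 7/20 − 1/5 − 1/5 − 1/8 + 3/40 = 37/40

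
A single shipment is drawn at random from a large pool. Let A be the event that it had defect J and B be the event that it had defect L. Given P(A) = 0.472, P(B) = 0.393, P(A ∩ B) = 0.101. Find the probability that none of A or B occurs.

0.236

P(A ∪ B) = 0.472 + 0.393 − 0.101 = 0.764
P(none) = 1 − 0.764 = 0.236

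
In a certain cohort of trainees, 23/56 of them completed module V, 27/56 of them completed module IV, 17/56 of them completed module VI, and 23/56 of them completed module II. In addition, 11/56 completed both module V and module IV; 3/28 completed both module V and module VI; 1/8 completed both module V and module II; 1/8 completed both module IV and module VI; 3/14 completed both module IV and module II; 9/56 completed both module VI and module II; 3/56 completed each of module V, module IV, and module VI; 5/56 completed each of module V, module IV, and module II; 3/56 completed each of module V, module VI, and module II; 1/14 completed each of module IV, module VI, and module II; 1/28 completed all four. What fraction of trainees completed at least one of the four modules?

51/56

Apply inclusion-exclusion:
P(union) = 23/56 + 27/56 + 17/56 + 23/56 − 11/56 − 3/28 − 1/8 − 1/8 − 3/14 − 9/56 + 3/56 + 5/56 + 3/56 + 1/14 − 1/28 = 51/56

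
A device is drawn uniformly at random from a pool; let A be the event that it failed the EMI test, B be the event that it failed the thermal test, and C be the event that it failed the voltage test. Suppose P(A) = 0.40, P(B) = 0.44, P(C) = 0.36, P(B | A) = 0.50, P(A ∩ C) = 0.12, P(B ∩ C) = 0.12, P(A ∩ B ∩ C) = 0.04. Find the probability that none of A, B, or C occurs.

P(A ∩ B) = P(A)·P(B|A) = 0.40 × 0.50 = 0.20
Apply inclusion-exclusion:
P(A ∪ B ∪ C) = 0.40 + 0.44 + 0.36 − 0.20 − 0.12 − 0.12 + 0.04 = 0.80
P(none) = 1 − 0.80 = 0.20

0.20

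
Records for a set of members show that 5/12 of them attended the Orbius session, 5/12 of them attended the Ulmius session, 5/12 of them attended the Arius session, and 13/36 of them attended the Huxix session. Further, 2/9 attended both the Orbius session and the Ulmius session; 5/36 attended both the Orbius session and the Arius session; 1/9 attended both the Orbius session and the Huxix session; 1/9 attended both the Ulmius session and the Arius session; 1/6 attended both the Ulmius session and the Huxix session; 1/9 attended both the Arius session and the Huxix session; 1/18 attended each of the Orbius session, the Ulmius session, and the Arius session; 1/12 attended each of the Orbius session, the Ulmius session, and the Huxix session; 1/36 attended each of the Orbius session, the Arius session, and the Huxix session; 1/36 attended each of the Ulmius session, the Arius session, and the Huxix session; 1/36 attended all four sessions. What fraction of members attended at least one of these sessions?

11/12

Inclusion–exclusion gives
P(≥1) = 5/12 + 5/12 + 5/12 + 13/36 − 2/9 − 5/36 − 1/9 − 1/9 − 1/6 − 1/9 + 1/18 + 1/12 + 1/36 + 1/36 − 1/36 = 11/12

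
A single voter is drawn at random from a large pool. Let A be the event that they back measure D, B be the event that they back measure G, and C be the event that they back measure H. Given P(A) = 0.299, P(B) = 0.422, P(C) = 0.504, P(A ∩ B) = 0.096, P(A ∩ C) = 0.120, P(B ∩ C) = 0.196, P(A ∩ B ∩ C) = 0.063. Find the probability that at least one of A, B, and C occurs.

0.876

Using inclusion–exclusion:
P(A ∪ B ∪ C) = 0.299 + 0.422 + 0.504 − 0.096 − 0.120 − 0.196 + 0.063 = 0.876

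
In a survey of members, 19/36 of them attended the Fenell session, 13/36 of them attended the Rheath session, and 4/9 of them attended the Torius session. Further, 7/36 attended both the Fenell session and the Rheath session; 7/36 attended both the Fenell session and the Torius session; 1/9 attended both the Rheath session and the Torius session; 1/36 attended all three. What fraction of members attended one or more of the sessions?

P(union) = 19/36 + 13/36 + 4/9 − 7/36 − 7/36 − 1/9 + 1/36 = 31/36

31/36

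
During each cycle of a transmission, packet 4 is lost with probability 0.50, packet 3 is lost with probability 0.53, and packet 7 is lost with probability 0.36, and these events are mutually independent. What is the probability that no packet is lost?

0.1504

P(none) = (1 − 0.50) × (1 − 0.53) × (1 − 0.36) = 0.50 × 0.47 × 0.64 = 0.1504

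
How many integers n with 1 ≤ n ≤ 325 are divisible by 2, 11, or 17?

186

Using inclusion–exclusion:
162 + 29 + 19 − 14 − 9 − 1 + 0 = 186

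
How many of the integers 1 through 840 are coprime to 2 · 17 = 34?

395

floor(840/2) + floor(840/17) − floor(840/34) = 420 + 49 − 24 = 445
840 − 445 = 395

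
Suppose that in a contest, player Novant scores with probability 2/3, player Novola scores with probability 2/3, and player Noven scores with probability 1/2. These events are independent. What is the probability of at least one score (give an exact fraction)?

17/18

Since the events are independent, P(none) is the product of the individual non-occurrence probabilities.
P(none) = (1 − 2/3) × (1 − 2/3) × (1 − 1/2) = 1/3 × 1/3 × 1/2 = 1/18
P(at least one) = 1 − 1/18 = 17/18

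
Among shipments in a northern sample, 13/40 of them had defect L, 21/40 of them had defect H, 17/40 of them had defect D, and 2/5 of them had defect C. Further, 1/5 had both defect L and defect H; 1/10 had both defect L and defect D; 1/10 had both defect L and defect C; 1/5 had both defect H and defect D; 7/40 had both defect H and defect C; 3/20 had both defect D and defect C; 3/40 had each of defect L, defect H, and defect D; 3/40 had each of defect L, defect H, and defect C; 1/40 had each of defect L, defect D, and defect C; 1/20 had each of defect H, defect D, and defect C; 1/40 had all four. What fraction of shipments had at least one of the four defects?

19/20

By inclusion–exclusion:
P(≥1) = 13/40 + 21/40 + 17/40 + 2/5 − 1/5 − 1/10 − 1/10 − 1/5 − 7/40 − 3/20 + 3/40 + 3/40 + 1/40 + 1/20 − 1/40 = 19/20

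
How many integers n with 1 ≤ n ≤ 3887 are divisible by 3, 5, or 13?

Apply inclusion-exclusion:
floor(3887/3) + floor(3887/5) + floor(3887/13) − floor(3887/15) − floor(3887/39) − floor(3887/65) + floor(3887/195) = 1295 + 777 + 299 − 259 − 99 − 59 + 19 = 1973

1973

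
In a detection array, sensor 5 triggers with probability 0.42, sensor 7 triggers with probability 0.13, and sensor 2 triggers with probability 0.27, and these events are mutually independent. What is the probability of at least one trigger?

0.631642

Independence gives P(none) = ∏(1 − pᵢ).
P(none) = (1 − 0.42) × (1 − 0.13) × (1 − 0.27) = 0.58 × 0.87 × 0.73 = 0.368358
P(at least one) = 1 − 0.368358 = 0.631642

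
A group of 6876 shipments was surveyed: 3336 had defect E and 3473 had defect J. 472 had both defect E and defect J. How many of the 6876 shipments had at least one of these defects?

6337

By inclusion–exclusion:
|at least one| = 3336 + 3473 − 472 = 6337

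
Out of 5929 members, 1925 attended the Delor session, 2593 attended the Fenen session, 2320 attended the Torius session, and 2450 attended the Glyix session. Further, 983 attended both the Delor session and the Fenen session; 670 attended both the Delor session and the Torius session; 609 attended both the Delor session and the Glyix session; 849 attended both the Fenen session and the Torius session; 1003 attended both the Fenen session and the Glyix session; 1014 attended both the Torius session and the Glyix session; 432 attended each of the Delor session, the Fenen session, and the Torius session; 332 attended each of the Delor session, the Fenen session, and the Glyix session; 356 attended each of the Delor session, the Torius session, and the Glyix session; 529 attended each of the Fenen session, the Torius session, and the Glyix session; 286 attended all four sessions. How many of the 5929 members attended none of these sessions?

406

By inclusion–exclusion:
|at least one| = 1925 + 2593 + 2320 + 2450 − 983 − 670 − 609 − 849 − 1003 − 1014 + 432 + 332 + 356 + 529 − 286 = 5523
None: 5929 − 5523 = 406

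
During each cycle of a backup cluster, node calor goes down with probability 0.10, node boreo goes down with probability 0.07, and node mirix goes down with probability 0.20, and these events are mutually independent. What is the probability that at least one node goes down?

0.3304

P(none) = (1 − 0.10) × (1 − 0.07) × (1 − 0.20) = 0.90 × 0.93 × 0.80 = 0.6696
P(at least one) = 1 − 0.6696 = 0.3304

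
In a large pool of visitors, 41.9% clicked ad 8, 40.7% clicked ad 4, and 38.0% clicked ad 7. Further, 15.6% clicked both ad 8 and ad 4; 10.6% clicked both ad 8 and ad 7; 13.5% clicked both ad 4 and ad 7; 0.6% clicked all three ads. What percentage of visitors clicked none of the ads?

Apply inclusion-exclusion:
P(≥1) = 41.9 + 40.7 + 38.0 − 15.6 − 10.6 − 13.5 + 0.6 = 81.5%
P(none) = 100% − 81.5% = 18.5%

18.5%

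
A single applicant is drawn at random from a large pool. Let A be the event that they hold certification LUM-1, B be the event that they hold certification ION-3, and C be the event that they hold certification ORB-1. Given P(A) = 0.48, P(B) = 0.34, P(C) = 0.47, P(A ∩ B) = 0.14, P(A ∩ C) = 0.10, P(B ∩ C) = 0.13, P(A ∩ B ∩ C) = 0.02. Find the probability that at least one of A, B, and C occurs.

0.94

P(A ∪ B ∪ C) = 0.48 + 0.34 + 0.47 − 0.14 − 0.10 − 0.13 + 0.02 = 0.94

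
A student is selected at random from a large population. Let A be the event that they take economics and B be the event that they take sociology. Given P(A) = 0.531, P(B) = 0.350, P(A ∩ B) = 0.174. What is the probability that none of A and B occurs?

Inclusion–exclusion gives
P(A ∪ B) = 0.531 + 0.350 − 0.174 = 0.707
P(none) = 1 − 0.707 = 0.293

0.293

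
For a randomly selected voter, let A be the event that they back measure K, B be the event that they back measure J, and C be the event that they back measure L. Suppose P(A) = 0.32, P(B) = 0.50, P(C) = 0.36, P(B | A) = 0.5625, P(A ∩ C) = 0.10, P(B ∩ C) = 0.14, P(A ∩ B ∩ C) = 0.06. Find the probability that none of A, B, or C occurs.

P(A ∩ B) = P(A)·P(B|A) = 0.32 × 0.5625 = 0.18
P(A ∪ B ∪ C) = 0.32 + 0.50 + 0.36 − 0.18 − 0.10 − 0.14 + 0.06 = 0.82
P(none) = 1 − 0.82 = 0.18

0.18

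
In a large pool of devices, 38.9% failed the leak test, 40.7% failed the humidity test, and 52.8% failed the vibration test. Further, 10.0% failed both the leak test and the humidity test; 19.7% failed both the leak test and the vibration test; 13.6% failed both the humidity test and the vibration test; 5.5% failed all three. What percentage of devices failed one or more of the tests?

Inclusion–exclusion gives
P(≥1) = 38.9 + 40.7 + 52.8 − 10.0 − 19.7 − 13.6 + 5.5 = 94.6%

94.6%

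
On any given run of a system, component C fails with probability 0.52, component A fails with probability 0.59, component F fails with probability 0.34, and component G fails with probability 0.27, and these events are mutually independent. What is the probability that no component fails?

0.09481824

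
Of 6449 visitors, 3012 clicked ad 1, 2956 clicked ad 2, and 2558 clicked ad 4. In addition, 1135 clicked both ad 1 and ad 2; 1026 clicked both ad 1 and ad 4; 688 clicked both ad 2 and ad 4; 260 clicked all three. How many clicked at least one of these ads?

5937

|at least one| = 3012 + 2956 + 2558 − 1135 − 1026 − 688 + 260 = 5937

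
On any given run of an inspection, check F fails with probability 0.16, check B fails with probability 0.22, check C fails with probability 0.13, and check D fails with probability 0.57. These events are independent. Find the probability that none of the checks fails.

0.24511032

Since the events are independent, P(none) is the product of the individual non-occurrence probabilities.
P(none) = (1 − 0.16) × (1 − 0.22) × (1 − 0.13) × (1 − 0.57) = 0.84 × 0.78 × 0.87 × 0.43 = 0.24511032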